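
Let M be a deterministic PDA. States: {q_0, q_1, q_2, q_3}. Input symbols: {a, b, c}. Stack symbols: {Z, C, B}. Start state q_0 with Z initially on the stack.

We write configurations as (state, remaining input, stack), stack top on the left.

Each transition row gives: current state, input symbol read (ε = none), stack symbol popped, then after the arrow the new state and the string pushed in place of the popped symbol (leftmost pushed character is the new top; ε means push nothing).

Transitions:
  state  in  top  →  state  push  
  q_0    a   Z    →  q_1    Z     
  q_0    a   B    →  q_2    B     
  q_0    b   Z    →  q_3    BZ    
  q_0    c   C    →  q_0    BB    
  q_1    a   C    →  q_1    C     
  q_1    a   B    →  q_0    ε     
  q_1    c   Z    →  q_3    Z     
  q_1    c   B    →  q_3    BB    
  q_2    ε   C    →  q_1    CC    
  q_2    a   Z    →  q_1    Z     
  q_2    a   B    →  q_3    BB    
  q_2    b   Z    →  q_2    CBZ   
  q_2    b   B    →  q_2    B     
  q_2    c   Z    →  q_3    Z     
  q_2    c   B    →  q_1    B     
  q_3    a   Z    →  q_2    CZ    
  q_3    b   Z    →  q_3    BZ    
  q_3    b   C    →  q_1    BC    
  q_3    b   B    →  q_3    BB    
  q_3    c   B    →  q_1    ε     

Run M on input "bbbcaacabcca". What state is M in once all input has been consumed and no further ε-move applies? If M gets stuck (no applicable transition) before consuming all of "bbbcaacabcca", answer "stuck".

q_1

(q_0, bbbcaacabcca, Z)
  read b, top Z: go to q_3, push BZ → (q_3, bbcaacabcca, BZ)
  read b, top B: go to q_3, push BB → (q_3, bcaacabcca, BBZ)
  read b, top B: go to q_3, push BB → (q_3, caacabcca, BBBZ)
  read c, top B: go to q_1, push ε → (q_1, aacabcca, BBZ)
  read a, top B: go to q_0, push ε → (q_0, acabcca, BZ)
  read a, top B: go to q_2, push B → (q_2, cabcca, BZ)
  read c, top B: go to q_1, push B → (q_1, abcca, BZ)
  read a, top B: go to q_0, push ε → (q_0, bcca, Z)
  read b, top Z: go to q_3, push BZ → (q_3, cca, BZ)
  read c, top B: go to q_1, push ε → (q_1, ca, Z)
  read c, top Z: go to q_3, push Z → (q_3, a, Z)
  read a, top Z: go to q_2, push CZ → (q_2, ε, CZ)
  ε-move, top C: go to q_1, push CC → (q_1, ε, CCZ)
All input consumed; M is in state q_1.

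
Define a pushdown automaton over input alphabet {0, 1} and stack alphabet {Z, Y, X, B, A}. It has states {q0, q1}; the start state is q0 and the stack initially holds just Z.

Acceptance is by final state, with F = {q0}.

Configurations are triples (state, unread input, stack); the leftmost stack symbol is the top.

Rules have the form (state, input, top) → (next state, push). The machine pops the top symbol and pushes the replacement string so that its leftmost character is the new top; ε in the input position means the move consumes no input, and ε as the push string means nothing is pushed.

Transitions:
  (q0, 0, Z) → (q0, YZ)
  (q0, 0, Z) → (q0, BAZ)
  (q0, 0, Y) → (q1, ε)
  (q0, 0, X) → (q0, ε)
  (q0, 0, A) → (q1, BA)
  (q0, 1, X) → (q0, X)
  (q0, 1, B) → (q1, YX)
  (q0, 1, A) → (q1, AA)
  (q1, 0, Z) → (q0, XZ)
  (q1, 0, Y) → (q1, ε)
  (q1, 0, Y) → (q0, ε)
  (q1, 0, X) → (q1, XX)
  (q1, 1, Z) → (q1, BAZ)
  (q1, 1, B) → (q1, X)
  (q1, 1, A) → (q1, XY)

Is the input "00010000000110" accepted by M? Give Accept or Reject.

No computation consumes all input and reaches a final state.

Reject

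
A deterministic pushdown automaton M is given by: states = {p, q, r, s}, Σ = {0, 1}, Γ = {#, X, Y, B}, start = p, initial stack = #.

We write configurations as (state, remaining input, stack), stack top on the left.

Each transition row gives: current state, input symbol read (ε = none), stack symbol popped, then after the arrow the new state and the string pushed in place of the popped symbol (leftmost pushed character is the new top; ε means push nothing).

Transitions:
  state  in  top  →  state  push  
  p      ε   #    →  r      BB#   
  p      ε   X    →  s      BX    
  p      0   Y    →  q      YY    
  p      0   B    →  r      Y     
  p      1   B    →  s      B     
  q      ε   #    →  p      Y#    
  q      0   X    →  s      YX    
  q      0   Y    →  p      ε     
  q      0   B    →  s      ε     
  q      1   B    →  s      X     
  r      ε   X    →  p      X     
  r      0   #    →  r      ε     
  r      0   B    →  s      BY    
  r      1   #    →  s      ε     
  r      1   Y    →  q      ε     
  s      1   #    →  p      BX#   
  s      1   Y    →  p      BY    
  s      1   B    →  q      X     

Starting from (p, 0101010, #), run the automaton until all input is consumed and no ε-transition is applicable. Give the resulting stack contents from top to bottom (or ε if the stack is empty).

(p, 0101010, #)
  ε-move, top #: go to r, push BB# → (r, 0101010, BB#)
  read 0, top B: go to s, push BY → (s, 101010, BYB#)
  read 1, top B: go to q, push X → (q, 01010, XYB#)
  read 0, top X: go to s, push YX → (s, 1010, YXYB#)
  read 1, top Y: go to p, push BY → (p, 010, BYXYB#)
  read 0, top B: go to r, push Y → (r, 10, YYXYB#)
  read 1, top Y: go to q, push ε → (q, 0, YXYB#)
  read 0, top Y: go to p, push ε → (p, ε, XYB#)
  ε-move, top X: go to s, push BX → (s, ε, BXYB#)
All input consumed in state s with stack BXYB#.

BXYB#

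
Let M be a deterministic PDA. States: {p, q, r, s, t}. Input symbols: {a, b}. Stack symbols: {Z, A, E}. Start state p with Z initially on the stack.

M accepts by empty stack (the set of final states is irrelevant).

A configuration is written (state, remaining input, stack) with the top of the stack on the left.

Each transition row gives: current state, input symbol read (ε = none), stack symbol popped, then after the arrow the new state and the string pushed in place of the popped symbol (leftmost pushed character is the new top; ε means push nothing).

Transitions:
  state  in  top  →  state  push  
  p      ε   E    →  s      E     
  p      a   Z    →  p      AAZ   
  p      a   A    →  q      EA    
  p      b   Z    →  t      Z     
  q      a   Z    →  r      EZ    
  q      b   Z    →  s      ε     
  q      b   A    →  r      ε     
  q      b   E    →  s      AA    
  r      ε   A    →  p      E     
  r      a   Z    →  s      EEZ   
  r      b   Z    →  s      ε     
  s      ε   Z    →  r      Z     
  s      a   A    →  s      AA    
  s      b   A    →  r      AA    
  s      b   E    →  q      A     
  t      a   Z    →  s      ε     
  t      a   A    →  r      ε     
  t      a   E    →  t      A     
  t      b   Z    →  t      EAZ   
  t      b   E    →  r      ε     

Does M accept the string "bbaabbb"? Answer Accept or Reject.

(p, bbaabbb, Z)
  read b, top Z: go to t, push Z → (t, baabbb, Z)
  read b, top Z: go to t, push EAZ → (t, aabbb, EAZ)
  read a, top E: go to t, push A → (t, abbb, AAZ)
  read a, top A: go to r, push ε → (r, bbb, AZ)
  ε-move, top A: go to p, push E → (p, bbb, EZ)
  ε-move, top E: go to s, push E → (s, bbb, EZ)
  read b, top E: go to q, push A → (q, bb, AZ)
  read b, top A: go to r, push ε → (r, b, Z)
  read b, top Z: go to s, push ε → (s, ε, ε)
All input consumed and the stack is empty.

Accept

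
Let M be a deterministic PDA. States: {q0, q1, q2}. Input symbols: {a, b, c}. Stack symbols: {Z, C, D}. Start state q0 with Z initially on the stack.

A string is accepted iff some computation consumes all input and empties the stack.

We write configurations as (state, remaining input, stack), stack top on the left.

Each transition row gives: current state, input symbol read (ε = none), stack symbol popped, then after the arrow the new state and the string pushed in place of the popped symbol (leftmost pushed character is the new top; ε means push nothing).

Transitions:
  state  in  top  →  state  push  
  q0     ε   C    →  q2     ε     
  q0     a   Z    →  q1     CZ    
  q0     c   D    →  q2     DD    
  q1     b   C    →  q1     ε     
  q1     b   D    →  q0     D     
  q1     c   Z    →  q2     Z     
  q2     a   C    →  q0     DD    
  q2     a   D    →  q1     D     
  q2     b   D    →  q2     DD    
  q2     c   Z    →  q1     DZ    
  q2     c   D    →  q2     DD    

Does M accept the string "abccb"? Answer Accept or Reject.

(q0, abccb, Z)
  read a, top Z: go to q1, push CZ → (q1, bccb, CZ)
  read b, top C: go to q1, push ε → (q1, ccb, Z)
  read c, top Z: go to q2, push Z → (q2, cb, Z)
  read c, top Z: go to q1, push DZ → (q1, b, DZ)
  read b, top D: go to q0, push D → (q0, ε, DZ)
All input consumed; stack is DZ, not empty, and no further ε-move applies.

Reject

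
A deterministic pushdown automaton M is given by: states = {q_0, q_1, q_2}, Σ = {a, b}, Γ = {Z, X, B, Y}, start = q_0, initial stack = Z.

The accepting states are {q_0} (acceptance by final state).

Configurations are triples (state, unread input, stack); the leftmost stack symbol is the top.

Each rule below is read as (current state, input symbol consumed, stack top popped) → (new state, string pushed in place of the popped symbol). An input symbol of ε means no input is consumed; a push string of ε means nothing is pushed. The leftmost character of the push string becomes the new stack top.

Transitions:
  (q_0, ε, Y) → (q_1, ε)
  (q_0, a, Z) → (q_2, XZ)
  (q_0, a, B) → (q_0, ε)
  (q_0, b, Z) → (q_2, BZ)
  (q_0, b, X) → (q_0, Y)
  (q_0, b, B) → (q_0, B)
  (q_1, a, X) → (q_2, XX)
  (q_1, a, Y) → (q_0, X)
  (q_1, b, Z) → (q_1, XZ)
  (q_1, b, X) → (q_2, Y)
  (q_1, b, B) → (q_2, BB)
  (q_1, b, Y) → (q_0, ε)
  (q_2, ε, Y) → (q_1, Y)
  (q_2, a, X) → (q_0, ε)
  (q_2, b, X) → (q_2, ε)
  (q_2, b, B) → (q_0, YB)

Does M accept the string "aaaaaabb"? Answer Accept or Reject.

Accept

(q_0, aaaaaabb, Z) ⊢ (q_2, aaaaabb, XZ) ⊢ (q_0, aaaabb, Z) ⊢ (q_2, aaabb, XZ) ⊢ (q_0, aabb, Z) ⊢ (q_2, abb, XZ) ⊢ (q_0, bb, Z) ⊢ (q_2, b, BZ) ⊢ (q_0, ε, YBZ)
All input consumed; state q_0 ∈ F.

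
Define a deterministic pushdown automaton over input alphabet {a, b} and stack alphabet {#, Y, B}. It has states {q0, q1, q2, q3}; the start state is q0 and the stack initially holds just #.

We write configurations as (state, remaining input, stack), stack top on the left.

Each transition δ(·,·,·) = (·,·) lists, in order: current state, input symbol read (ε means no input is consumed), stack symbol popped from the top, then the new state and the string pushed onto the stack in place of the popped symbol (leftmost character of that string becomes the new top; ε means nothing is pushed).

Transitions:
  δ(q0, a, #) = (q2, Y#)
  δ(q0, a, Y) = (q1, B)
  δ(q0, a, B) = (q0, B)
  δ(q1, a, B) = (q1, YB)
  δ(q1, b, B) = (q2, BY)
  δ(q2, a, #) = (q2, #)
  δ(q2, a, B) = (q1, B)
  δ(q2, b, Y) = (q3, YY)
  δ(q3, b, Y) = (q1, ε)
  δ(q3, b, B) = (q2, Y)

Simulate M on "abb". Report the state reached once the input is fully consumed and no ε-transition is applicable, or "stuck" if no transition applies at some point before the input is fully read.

q1

(q0, abb, #)
  read a, top #: go to q2, push Y# → (q2, bb, Y#)
  read b, top Y: go to q3, push YY → (q3, b, YY#)
  read b, top Y: go to q1, push ε → (q1, ε, Y#)
All input consumed; M is in state q1.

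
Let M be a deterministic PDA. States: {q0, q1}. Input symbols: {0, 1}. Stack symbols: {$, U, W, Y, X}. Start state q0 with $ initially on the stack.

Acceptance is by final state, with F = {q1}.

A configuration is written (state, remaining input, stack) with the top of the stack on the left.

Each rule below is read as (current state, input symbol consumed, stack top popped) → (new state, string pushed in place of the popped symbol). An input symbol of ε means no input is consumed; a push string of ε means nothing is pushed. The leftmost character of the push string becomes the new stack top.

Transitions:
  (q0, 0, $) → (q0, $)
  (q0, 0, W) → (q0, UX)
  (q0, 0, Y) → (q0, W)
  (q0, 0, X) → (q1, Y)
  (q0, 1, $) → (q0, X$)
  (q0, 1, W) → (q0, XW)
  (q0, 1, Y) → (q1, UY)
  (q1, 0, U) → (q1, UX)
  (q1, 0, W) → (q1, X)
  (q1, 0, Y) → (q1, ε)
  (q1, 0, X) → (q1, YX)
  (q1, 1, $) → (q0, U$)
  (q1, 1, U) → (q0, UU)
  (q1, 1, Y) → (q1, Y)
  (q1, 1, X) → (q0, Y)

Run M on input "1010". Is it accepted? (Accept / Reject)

Accept

(q0, 1010, $)
  read 1, top $: go to q0, push X$ → (q0, 010, X$)
  read 0, top X: go to q1, push Y → (q1, 10, Y$)
  read 1, top Y: go to q1, push Y → (q1, 0, Y$)
  read 0, top Y: go to q1, push ε → (q1, ε, $)
All input consumed; state q1 ∈ F.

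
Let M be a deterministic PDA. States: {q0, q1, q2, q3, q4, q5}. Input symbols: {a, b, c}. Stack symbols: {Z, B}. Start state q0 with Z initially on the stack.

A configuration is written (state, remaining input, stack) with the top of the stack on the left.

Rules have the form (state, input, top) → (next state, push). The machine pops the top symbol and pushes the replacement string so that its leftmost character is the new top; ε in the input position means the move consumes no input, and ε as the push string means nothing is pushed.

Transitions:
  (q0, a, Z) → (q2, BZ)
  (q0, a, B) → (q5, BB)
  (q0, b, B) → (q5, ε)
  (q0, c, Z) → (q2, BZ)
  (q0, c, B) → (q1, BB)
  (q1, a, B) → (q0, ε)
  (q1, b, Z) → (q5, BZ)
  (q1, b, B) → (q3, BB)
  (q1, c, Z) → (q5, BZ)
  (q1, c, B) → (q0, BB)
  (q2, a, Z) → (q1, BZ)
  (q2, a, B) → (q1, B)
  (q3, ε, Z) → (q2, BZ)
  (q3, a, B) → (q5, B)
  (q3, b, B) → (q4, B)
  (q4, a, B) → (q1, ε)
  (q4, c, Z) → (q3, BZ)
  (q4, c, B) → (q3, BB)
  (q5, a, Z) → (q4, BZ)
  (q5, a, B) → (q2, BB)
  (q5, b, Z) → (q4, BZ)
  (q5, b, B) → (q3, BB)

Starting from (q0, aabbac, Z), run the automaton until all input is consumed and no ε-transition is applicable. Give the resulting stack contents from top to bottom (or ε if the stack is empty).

(q0, aabbac, Z) ⊢ (q2, abbac, BZ) ⊢ (q1, bbac, BZ) ⊢ (q3, bac, BBZ) ⊢ (q4, ac, BBZ) ⊢ (q1, c, BZ) ⊢ (q0, ε, BBZ)
All input consumed in state q0 with stack BBZ.

BBZ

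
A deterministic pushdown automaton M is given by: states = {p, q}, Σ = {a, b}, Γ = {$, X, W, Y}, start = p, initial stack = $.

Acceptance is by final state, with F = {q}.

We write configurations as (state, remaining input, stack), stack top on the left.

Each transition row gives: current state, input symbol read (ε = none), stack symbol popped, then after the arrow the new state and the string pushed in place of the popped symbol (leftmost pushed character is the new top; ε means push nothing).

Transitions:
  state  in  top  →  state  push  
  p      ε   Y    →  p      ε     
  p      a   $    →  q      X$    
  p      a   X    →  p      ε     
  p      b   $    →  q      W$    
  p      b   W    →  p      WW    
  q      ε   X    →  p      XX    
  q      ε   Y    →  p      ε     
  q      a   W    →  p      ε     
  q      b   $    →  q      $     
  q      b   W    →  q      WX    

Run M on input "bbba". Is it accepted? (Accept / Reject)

(p, bbba, $)
  read b, top $: go to q, push W$ → (q, bba, W$)
  read b, top W: go to q, push WX → (q, ba, WX$)
  read b, top W: go to q, push WX → (q, a, WXX$)
  read a, top W: go to p, push ε → (p, ε, XX$)
All input consumed; state p ∉ F and no further ε-move applies.

Reject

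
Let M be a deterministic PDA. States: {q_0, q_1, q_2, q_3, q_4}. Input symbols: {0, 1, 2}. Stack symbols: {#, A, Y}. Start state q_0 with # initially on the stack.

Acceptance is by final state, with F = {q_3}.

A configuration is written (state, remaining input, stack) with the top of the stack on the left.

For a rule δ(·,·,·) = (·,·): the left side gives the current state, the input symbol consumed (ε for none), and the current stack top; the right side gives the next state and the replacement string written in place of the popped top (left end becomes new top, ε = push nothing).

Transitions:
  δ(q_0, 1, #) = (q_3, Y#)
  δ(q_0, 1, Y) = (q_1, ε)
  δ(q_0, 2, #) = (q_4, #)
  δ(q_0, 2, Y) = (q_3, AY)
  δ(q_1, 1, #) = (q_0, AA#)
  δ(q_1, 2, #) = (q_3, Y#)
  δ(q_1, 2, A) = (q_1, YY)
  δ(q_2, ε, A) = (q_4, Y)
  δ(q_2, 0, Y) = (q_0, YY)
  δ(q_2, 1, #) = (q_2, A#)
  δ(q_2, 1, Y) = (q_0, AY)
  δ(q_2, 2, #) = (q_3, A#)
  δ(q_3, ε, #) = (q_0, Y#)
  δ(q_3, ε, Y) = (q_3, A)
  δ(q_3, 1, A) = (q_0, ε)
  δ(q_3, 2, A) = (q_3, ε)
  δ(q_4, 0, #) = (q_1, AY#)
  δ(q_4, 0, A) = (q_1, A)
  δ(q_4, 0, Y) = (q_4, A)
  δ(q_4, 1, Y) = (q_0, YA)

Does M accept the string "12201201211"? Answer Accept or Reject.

Reject

(q_0, 12201201211, #)
  read 1, top #: go to q_3, push Y# → (q_3, 2201201211, Y#)
  ε-move, top Y: go to q_3, push A → (q_3, 2201201211, A#)
  read 2, top A: go to q_3, push ε → (q_3, 201201211, #)
  ε-move, top #: go to q_0, push Y# → (q_0, 201201211, Y#)
  read 2, top Y: go to q_3, push AY → (q_3, 01201211, AY#)
No transition applies at (q_3, 01201211, AY#); input not fully consumed.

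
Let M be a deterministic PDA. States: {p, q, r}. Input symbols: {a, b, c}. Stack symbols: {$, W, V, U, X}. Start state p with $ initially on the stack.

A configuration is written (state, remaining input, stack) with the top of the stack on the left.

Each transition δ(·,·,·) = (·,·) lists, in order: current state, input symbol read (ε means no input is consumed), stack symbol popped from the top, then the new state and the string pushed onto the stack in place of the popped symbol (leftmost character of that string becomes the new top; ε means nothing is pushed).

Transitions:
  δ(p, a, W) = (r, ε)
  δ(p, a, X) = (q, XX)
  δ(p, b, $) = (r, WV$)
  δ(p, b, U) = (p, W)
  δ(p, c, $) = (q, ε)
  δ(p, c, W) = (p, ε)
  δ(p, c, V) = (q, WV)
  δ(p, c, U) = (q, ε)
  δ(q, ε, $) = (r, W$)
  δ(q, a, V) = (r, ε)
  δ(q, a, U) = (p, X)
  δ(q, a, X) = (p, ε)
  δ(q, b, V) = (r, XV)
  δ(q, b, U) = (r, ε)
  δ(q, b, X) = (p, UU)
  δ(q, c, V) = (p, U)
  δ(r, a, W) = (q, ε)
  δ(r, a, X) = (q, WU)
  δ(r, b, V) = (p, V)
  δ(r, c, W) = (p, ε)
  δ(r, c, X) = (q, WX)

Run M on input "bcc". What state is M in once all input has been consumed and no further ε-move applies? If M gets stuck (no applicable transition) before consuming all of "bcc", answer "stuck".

q

(p, bcc, $)
  read b, top $: go to r, push WV$ → (r, cc, WV$)
  read c, top W: go to p, push ε → (p, c, V$)
  read c, top V: go to q, push WV → (q, ε, WV$)
All input consumed; M is in state q.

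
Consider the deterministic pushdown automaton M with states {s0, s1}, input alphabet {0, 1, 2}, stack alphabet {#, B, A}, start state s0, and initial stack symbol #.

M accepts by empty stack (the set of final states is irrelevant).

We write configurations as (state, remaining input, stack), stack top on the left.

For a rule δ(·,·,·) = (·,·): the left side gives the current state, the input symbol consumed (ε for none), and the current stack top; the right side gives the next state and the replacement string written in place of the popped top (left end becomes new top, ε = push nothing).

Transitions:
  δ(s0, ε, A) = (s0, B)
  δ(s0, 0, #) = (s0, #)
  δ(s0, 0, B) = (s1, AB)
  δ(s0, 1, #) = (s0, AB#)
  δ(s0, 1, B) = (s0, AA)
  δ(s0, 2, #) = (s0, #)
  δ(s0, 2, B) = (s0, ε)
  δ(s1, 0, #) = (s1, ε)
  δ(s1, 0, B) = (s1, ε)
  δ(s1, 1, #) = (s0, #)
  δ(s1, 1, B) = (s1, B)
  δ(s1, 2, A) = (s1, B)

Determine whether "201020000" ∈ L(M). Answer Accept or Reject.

(s0, 201020000, #)
  read 2, top #: go to s0, push # → (s0, 01020000, #)
  read 0, top #: go to s0, push # → (s0, 1020000, #)
  read 1, top #: go to s0, push AB# → (s0, 020000, AB#)
  ε-move, top A: go to s0, push B → (s0, 020000, BB#)
  read 0, top B: go to s1, push AB → (s1, 20000, ABB#)
  read 2, top A: go to s1, push B → (s1, 0000, BBB#)
  read 0, top B: go to s1, push ε → (s1, 000, BB#)
  read 0, top B: go to s1, push ε → (s1, 00, B#)
  read 0, top B: go to s1, push ε → (s1, 0, #)
  read 0, top #: go to s1, push ε → (s1, ε, ε)
All input consumed and the stack is empty.

Accept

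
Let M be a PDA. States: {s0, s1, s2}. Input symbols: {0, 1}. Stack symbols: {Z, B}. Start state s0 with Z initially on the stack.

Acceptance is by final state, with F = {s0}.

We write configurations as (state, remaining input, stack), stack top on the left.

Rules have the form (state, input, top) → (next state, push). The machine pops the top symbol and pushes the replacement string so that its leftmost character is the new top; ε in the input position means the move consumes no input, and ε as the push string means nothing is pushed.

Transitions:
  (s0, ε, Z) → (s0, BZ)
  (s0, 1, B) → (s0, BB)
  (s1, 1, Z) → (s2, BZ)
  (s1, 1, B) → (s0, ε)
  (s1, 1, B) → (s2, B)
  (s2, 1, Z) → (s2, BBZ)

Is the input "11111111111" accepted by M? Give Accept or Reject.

One accepting computation: (s0, 11111111111, Z) ⊢ (s0, 11111111111, BZ) ⊢ (s0, 1111111111, BBZ) ⊢ (s0, 111111111, BBBZ) ⊢ (s0, 11111111, BBBBZ) ⊢ (s0, 1111111, BBBBBZ) ⊢ (s0, 111111, BBBBBBZ) ⊢ (s0, 11111, BBBBBBBZ) ⊢ (s0, 1111, BBBBBBBBZ) ⊢ (s0, 111, BBBBBBBBBZ) ⊢ (s0, 11, BBBBBBBBBBZ) ⊢ (s0, 1, BBBBBBBBBBBZ) ⊢ (s0, ε, BBBBBBBBBBBBZ)
All input consumed and state s0 ∈ F.

Accept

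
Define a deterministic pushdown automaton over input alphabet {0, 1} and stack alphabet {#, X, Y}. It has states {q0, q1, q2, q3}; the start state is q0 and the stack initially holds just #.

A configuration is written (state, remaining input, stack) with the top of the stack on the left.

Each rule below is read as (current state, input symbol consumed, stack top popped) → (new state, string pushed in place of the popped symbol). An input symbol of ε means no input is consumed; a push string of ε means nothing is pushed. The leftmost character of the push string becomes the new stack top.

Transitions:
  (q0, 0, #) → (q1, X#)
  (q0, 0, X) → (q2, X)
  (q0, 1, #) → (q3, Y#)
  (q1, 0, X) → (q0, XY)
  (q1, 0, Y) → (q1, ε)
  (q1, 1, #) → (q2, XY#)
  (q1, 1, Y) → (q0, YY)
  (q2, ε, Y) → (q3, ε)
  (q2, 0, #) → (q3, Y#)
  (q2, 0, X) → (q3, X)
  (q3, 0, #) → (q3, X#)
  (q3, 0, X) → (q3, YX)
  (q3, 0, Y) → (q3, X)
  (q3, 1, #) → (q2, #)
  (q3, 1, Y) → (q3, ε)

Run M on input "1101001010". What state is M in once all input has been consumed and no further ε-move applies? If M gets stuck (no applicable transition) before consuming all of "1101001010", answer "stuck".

stuck

(q0, 1101001010, #) ⊢ (q3, 101001010, Y#) ⊢ (q3, 01001010, #) ⊢ (q3, 1001010, X#)
No transition for (q3, 1, top X); M blocks with input 1001010 remaining.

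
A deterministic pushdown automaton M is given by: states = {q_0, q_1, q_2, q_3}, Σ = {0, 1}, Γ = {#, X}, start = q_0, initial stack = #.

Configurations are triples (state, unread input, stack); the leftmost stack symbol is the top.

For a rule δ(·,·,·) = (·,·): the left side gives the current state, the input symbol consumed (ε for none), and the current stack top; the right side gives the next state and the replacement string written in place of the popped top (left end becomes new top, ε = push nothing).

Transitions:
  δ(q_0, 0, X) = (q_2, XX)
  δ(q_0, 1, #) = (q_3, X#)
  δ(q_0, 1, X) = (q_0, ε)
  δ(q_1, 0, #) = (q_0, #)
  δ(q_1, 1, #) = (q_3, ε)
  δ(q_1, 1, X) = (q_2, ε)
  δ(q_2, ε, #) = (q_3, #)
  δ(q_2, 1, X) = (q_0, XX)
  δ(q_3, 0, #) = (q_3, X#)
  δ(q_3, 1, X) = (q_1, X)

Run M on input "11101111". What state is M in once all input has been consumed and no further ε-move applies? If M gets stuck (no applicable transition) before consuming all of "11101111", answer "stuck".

(q_0, 11101111, #) ⊢ (q_3, 1101111, X#) ⊢ (q_1, 101111, X#) ⊢ (q_2, 01111, #) ⊢ (q_3, 01111, #) ⊢ (q_3, 1111, X#) ⊢ (q_1, 111, X#) ⊢ (q_2, 11, #) ⊢ (q_3, 11, #)
No transition for (q_3, 1, top #); M blocks with input 11 remaining.

stuck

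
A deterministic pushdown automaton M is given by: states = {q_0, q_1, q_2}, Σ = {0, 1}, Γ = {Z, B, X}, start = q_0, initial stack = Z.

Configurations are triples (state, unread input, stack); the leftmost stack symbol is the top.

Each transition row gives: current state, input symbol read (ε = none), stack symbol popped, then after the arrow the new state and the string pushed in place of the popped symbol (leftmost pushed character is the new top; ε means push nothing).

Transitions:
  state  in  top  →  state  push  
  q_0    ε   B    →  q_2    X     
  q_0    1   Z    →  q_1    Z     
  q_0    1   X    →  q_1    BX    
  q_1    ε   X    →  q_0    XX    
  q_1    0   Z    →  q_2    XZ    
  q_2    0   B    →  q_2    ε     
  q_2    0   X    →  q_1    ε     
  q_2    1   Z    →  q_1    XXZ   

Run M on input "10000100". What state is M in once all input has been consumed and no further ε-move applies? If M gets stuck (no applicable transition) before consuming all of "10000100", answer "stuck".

stuck

(q_0, 10000100, Z)
  read 1, top Z: go to q_1, push Z → (q_1, 0000100, Z)
  read 0, top Z: go to q_2, push XZ → (q_2, 000100, XZ)
  read 0, top X: go to q_1, push ε → (q_1, 00100, Z)
  read 0, top Z: go to q_2, push XZ → (q_2, 0100, XZ)
  read 0, top X: go to q_1, push ε → (q_1, 100, Z)
No transition for (q_1, 1, top Z); M blocks with input 100 remaining.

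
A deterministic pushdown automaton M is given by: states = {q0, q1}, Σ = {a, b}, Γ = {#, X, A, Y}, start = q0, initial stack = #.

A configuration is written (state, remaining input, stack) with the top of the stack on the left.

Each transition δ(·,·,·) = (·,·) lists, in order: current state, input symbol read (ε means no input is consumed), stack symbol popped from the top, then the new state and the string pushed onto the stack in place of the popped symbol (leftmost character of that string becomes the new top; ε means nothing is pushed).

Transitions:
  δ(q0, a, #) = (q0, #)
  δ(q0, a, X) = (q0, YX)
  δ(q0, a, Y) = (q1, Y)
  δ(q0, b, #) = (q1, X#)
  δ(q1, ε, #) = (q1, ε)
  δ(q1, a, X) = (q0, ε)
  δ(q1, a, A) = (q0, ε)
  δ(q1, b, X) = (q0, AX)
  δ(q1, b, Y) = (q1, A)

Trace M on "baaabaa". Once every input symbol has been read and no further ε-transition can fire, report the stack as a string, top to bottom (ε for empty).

(q0, baaabaa, #)
  read b, top #: go to q1, push X# → (q1, aaabaa, X#)
  read a, top X: go to q0, push ε → (q0, aabaa, #)
  read a, top #: go to q0, push # → (q0, abaa, #)
  read a, top #: go to q0, push # → (q0, baa, #)
  read b, top #: go to q1, push X# → (q1, aa, X#)
  read a, top X: go to q0, push ε → (q0, a, #)
  read a, top #: go to q0, push # → (q0, ε, #)
All input consumed in state q0 with stack #.

#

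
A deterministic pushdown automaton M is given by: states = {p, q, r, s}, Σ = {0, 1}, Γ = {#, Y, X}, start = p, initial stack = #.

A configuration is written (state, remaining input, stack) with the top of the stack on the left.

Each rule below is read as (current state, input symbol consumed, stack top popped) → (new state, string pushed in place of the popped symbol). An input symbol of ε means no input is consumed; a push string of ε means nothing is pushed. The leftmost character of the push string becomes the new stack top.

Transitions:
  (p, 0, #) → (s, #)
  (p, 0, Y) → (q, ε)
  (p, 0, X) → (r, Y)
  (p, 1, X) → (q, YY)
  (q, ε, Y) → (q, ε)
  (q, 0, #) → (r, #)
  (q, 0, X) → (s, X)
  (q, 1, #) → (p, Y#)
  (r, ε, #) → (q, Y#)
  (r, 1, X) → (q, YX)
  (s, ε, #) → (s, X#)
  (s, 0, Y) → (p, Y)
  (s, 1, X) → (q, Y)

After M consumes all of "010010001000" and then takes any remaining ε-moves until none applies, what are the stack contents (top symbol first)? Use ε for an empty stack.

(p, 010010001000, #)
  read 0, top #: go to s, push # → (s, 10010001000, #)
  ε-move, top #: go to s, push X# → (s, 10010001000, X#)
  read 1, top X: go to q, push Y → (q, 0010001000, Y#)
  ε-move, top Y: go to q, push ε → (q, 0010001000, #)
  read 0, top #: go to r, push # → (r, 010001000, #)
  ε-move, top #: go to q, push Y# → (q, 010001000, Y#)
  ε-move, top Y: go to q, push ε → (q, 010001000, #)
  read 0, top #: go to r, push # → (r, 10001000, #)
  ε-move, top #: go to q, push Y# → (q, 10001000, Y#)
  ε-move, top Y: go to q, push ε → (q, 10001000, #)
  read 1, top #: go to p, push Y# → (p, 0001000, Y#)
  read 0, top Y: go to q, push ε → (q, 001000, #)
  read 0, top #: go to r, push # → (r, 01000, #)
  ε-move, top #: go to q, push Y# → (q, 01000, Y#)
  ε-move, top Y: go to q, push ε → (q, 01000, #)
  read 0, top #: go to r, push # → (r, 1000, #)
  ε-move, top #: go to q, push Y# → (q, 1000, Y#)
  ε-move, top Y: go to q, push ε → (q, 1000, #)
  read 1, top #: go to p, push Y# → (p, 000, Y#)
  read 0, top Y: go to q, push ε → (q, 00, #)
  read 0, top #: go to r, push # → (r, 0, #)
  ε-move, top #: go to q, push Y# → (q, 0, Y#)
  ε-move, top Y: go to q, push ε → (q, 0, #)
  read 0, top #: go to r, push # → (r, ε, #)
  ε-move, top #: go to q, push Y# → (q, ε, Y#)
  ε-move, top Y: go to q, push ε → (q, ε, #)
All input consumed in state q with stack #.

#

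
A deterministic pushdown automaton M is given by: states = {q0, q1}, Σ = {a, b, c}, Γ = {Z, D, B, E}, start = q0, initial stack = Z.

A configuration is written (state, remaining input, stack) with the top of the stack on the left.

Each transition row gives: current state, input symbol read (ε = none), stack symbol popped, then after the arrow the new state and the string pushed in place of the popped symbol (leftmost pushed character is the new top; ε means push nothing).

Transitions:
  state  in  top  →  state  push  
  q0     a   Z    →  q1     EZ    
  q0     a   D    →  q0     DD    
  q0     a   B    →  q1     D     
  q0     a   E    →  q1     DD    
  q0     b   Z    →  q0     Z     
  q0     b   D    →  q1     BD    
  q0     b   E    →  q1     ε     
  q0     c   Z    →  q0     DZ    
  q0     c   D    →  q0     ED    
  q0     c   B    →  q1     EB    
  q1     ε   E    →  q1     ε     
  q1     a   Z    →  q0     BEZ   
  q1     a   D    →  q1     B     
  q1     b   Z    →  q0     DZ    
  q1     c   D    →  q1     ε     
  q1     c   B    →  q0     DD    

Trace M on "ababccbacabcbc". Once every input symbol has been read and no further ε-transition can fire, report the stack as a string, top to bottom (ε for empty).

DDDDDDDDDDZ

(q0, ababccbacabcbc, Z)
  read a, top Z: go to q1, push EZ → (q1, babccbacabcbc, EZ)
  ε-move, top E: go to q1, push ε → (q1, babccbacabcbc, Z)
  read b, top Z: go to q0, push DZ → (q0, abccbacabcbc, DZ)
  read a, top D: go to q0, push DD → (q0, bccbacabcbc, DDZ)
  read b, top D: go to q1, push BD → (q1, ccbacabcbc, BDDZ)
  read c, top B: go to q0, push DD → (q0, cbacabcbc, DDDDZ)
  read c, top D: go to q0, push ED → (q0, bacabcbc, EDDDDZ)
  read b, top E: go to q1, push ε → (q1, acabcbc, DDDDZ)
  read a, top D: go to q1, push B → (q1, cabcbc, BDDDZ)
  read c, top B: go to q0, push DD → (q0, abcbc, DDDDDZ)
  read a, top D: go to q0, push DD → (q0, bcbc, DDDDDDZ)
  read b, top D: go to q1, push BD → (q1, cbc, BDDDDDDZ)
  read c, top B: go to q0, push DD → (q0, bc, DDDDDDDDZ)
  read b, top D: go to q1, push BD → (q1, c, BDDDDDDDDZ)
  read c, top B: go to q0, push DD → (q0, ε, DDDDDDDDDDZ)
All input consumed in state q0 with stack DDDDDDDDDDZ.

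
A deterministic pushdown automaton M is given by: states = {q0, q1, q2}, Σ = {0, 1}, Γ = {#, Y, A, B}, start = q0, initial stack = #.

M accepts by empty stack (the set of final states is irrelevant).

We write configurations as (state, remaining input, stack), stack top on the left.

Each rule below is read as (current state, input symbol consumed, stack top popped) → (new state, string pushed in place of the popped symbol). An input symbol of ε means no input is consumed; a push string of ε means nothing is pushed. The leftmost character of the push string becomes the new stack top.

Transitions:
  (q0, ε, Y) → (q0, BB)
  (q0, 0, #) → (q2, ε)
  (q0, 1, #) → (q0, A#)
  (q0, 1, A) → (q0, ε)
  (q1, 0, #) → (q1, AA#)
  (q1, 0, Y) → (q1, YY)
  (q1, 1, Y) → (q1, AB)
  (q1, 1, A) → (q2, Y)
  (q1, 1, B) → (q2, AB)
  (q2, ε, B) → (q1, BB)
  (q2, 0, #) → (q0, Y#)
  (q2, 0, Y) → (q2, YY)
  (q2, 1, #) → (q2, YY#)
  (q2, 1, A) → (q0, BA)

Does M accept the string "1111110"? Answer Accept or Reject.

(q0, 1111110, #)
  read 1, top #: go to q0, push A# → (q0, 111110, A#)
  read 1, top A: go to q0, push ε → (q0, 11110, #)
  read 1, top #: go to q0, push A# → (q0, 1110, A#)
  read 1, top A: go to q0, push ε → (q0, 110, #)
  read 1, top #: go to q0, push A# → (q0, 10, A#)
  read 1, top A: go to q0, push ε → (q0, 0, #)
  read 0, top #: go to q2, push ε → (q2, ε, ε)
All input consumed and the stack is empty.

Accept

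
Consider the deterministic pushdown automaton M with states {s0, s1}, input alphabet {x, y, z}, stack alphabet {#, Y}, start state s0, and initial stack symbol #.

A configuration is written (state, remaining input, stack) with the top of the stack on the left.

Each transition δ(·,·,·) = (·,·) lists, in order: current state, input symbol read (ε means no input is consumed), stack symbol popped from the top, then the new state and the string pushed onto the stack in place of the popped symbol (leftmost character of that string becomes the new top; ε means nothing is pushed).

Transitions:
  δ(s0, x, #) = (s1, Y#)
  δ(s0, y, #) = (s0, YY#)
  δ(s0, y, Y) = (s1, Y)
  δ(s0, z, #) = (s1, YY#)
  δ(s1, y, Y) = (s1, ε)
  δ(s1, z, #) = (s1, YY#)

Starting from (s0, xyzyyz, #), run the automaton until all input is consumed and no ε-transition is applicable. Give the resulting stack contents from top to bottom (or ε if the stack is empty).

YY#

(s0, xyzyyz, #)
  read x, top #: go to s1, push Y# → (s1, yzyyz, Y#)
  read y, top Y: go to s1, push ε → (s1, zyyz, #)
  read z, top #: go to s1, push YY# → (s1, yyz, YY#)
  read y, top Y: go to s1, push ε → (s1, yz, Y#)
  read y, top Y: go to s1, push ε → (s1, z, #)
  read z, top #: go to s1, push YY# → (s1, ε, YY#)
All input consumed in state s1 with stack YY#.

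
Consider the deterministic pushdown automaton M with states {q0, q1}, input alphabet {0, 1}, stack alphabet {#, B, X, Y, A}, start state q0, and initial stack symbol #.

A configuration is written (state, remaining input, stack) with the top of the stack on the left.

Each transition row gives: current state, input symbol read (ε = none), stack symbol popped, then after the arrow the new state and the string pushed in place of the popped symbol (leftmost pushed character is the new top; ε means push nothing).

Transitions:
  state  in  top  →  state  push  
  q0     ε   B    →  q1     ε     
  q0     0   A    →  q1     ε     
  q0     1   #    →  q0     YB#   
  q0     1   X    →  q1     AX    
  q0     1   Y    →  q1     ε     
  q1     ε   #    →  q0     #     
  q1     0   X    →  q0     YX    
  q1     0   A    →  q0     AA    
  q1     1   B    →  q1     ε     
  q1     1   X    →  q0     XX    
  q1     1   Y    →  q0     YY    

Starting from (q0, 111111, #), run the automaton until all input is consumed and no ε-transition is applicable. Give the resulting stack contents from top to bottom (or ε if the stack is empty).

#

(q0, 111111, #)
  read 1, top #: go to q0, push YB# → (q0, 11111, YB#)
  read 1, top Y: go to q1, push ε → (q1, 1111, B#)
  read 1, top B: go to q1, push ε → (q1, 111, #)
  ε-move, top #: go to q0, push # → (q0, 111, #)
  read 1, top #: go to q0, push YB# → (q0, 11, YB#)
  read 1, top Y: go to q1, push ε → (q1, 1, B#)
  read 1, top B: go to q1, push ε → (q1, ε, #)
  ε-move, top #: go to q0, push # → (q0, ε, #)
All input consumed in state q0 with stack #.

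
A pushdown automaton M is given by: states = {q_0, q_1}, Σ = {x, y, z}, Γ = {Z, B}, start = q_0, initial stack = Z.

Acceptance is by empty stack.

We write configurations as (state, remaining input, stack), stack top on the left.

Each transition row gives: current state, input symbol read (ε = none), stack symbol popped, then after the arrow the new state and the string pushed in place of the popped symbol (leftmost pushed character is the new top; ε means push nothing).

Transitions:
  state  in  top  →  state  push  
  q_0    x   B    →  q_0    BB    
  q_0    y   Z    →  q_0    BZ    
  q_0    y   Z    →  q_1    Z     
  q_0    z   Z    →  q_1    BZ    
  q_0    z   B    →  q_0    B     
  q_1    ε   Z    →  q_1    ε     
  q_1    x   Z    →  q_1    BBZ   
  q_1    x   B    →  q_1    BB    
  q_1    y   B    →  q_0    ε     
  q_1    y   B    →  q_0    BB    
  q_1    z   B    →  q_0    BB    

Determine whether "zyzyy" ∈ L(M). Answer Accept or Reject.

Accept

One accepting computation: (q_0, zyzyy, Z) ⊢ (q_1, yzyy, BZ) ⊢ (q_0, zyy, Z) ⊢ (q_1, yy, BZ) ⊢ (q_0, y, Z) ⊢ (q_1, ε, Z) ⊢ (q_1, ε, ε)
All input consumed and the stack is empty.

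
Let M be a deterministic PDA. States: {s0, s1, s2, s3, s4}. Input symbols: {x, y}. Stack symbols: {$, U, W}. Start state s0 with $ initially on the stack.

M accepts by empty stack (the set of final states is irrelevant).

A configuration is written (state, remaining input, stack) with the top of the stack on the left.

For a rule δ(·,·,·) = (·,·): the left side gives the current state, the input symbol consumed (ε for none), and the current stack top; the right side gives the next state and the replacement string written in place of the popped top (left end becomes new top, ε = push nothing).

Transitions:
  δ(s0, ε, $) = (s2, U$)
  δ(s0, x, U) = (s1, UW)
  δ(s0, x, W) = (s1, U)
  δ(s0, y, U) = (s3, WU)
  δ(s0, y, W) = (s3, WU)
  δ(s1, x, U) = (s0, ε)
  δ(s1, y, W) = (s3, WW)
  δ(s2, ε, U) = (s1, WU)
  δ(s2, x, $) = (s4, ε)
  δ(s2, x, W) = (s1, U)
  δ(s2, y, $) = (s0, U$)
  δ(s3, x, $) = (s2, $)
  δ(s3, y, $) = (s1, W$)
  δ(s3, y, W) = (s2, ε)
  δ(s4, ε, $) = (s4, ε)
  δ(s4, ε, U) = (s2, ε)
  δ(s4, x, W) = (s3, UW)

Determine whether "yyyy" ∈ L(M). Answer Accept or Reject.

Reject

(s0, yyyy, $)
  ε-move, top $: go to s2, push U$ → (s2, yyyy, U$)
  ε-move, top U: go to s1, push WU → (s1, yyyy, WU$)
  read y, top W: go to s3, push WW → (s3, yyy, WWU$)
  read y, top W: go to s2, push ε → (s2, yy, WU$)
No transition applies at (s2, yy, WU$); input not fully consumed.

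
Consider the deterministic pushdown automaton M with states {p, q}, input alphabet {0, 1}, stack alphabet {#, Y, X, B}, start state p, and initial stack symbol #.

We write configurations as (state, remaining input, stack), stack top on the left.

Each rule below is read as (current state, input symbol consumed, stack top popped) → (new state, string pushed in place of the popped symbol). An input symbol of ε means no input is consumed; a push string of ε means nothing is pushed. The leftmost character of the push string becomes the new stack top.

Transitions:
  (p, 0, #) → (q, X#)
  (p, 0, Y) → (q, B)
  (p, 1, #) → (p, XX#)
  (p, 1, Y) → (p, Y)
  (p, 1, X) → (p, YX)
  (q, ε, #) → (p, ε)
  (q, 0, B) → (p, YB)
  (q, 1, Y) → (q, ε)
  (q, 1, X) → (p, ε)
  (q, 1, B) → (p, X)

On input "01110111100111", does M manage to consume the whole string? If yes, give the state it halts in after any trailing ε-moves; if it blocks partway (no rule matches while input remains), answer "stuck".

p

(p, 01110111100111, #)
  read 0, top #: go to q, push X# → (q, 1110111100111, X#)
  read 1, top X: go to p, push ε → (p, 110111100111, #)
  read 1, top #: go to p, push XX# → (p, 10111100111, XX#)
  read 1, top X: go to p, push YX → (p, 0111100111, YXX#)
  read 0, top Y: go to q, push B → (q, 111100111, BXX#)
  read 1, top B: go to p, push X → (p, 11100111, XXX#)
  read 1, top X: go to p, push YX → (p, 1100111, YXXX#)
  read 1, top Y: go to p, push Y → (p, 100111, YXXX#)
  read 1, top Y: go to p, push Y → (p, 00111, YXXX#)
  read 0, top Y: go to q, push B → (q, 0111, BXXX#)
  read 0, top B: go to p, push YB → (p, 111, YBXXX#)
  read 1, top Y: go to p, push Y → (p, 11, YBXXX#)
  read 1, top Y: go to p, push Y → (p, 1, YBXXX#)
  read 1, top Y: go to p, push Y → (p, ε, YBXXX#)
All input consumed; M is in state p.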